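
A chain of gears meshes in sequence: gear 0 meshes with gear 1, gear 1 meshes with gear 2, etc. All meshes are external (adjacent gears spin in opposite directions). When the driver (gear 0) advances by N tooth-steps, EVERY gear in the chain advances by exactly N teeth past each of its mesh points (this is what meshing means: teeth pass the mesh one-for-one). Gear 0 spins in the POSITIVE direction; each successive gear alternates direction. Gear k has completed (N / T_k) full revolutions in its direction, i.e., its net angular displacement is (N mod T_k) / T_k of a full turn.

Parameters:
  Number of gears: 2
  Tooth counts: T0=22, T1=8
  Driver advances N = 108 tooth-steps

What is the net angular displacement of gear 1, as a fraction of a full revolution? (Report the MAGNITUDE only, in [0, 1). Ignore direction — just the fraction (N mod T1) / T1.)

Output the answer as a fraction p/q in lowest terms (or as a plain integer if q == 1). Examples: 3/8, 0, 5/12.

Answer: 1/2

Derivation:
Chain of 2 gears, tooth counts: [22, 8]
  gear 0: T0=22, direction=positive, advance = 108 mod 22 = 20 teeth = 20/22 turn
  gear 1: T1=8, direction=negative, advance = 108 mod 8 = 4 teeth = 4/8 turn
Gear 1: 108 mod 8 = 4
Fraction = 4 / 8 = 1/2 (gcd(4,8)=4) = 1/2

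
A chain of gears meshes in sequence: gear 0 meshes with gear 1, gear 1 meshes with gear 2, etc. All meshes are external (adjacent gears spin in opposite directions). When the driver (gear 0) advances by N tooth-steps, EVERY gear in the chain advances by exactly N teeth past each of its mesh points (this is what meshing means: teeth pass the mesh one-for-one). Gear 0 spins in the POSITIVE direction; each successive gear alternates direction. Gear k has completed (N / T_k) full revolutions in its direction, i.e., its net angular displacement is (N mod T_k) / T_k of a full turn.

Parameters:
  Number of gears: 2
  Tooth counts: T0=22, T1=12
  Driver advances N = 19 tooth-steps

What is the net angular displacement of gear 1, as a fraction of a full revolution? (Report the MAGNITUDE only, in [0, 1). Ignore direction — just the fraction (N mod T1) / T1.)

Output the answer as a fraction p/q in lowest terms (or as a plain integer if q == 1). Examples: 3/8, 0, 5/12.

Answer: 7/12

Derivation:
Chain of 2 gears, tooth counts: [22, 12]
  gear 0: T0=22, direction=positive, advance = 19 mod 22 = 19 teeth = 19/22 turn
  gear 1: T1=12, direction=negative, advance = 19 mod 12 = 7 teeth = 7/12 turn
Gear 1: 19 mod 12 = 7
Fraction = 7 / 12 = 7/12 (gcd(7,12)=1) = 7/12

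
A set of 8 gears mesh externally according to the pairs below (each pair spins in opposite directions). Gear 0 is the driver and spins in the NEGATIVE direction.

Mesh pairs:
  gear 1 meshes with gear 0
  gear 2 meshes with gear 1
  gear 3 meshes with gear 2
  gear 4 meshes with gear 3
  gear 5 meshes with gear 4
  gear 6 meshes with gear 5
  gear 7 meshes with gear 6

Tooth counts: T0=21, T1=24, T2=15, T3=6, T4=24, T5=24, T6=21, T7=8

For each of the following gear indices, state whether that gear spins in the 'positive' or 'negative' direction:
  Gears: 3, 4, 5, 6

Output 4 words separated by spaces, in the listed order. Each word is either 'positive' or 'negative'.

Gear 0 (driver): negative (depth 0)
  gear 1: meshes with gear 0 -> depth 1 -> positive (opposite of gear 0)
  gear 2: meshes with gear 1 -> depth 2 -> negative (opposite of gear 1)
  gear 3: meshes with gear 2 -> depth 3 -> positive (opposite of gear 2)
  gear 4: meshes with gear 3 -> depth 4 -> negative (opposite of gear 3)
  gear 5: meshes with gear 4 -> depth 5 -> positive (opposite of gear 4)
  gear 6: meshes with gear 5 -> depth 6 -> negative (opposite of gear 5)
  gear 7: meshes with gear 6 -> depth 7 -> positive (opposite of gear 6)
Queried indices 3, 4, 5, 6 -> positive, negative, positive, negative

Answer: positive negative positive negative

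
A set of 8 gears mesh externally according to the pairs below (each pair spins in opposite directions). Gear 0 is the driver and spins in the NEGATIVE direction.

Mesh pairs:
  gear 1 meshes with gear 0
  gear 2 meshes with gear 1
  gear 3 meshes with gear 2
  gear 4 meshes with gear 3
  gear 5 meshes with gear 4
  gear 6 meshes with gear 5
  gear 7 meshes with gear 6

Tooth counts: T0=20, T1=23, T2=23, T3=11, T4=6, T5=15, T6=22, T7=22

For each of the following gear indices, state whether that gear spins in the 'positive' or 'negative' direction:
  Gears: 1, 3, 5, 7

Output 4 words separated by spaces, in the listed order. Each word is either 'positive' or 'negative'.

Answer: positive positive positive positive

Derivation:
Gear 0 (driver): negative (depth 0)
  gear 1: meshes with gear 0 -> depth 1 -> positive (opposite of gear 0)
  gear 2: meshes with gear 1 -> depth 2 -> negative (opposite of gear 1)
  gear 3: meshes with gear 2 -> depth 3 -> positive (opposite of gear 2)
  gear 4: meshes with gear 3 -> depth 4 -> negative (opposite of gear 3)
  gear 5: meshes with gear 4 -> depth 5 -> positive (opposite of gear 4)
  gear 6: meshes with gear 5 -> depth 6 -> negative (opposite of gear 5)
  gear 7: meshes with gear 6 -> depth 7 -> positive (opposite of gear 6)
Queried indices 1, 3, 5, 7 -> positive, positive, positive, positive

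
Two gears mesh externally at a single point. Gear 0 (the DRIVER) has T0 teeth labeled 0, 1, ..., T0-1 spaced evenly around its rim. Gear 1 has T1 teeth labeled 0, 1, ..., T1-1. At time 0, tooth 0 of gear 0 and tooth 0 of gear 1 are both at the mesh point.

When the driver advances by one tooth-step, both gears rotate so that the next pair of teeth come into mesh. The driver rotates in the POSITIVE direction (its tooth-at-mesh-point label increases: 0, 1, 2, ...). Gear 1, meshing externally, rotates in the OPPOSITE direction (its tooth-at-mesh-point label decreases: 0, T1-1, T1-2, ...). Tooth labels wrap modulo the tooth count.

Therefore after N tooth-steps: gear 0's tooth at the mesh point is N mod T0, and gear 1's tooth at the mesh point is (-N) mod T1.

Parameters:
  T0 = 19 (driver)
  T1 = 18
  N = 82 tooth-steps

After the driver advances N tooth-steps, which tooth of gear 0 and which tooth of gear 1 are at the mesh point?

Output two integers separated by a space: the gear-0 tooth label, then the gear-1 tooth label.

Answer: 6 8

Derivation:
Gear 0 (driver, T0=19): tooth at mesh = N mod T0
  82 = 4 * 19 + 6, so 82 mod 19 = 6
  gear 0 tooth = 6
Gear 1 (driven, T1=18): tooth at mesh = (-N) mod T1
  82 = 4 * 18 + 10, so 82 mod 18 = 10
  (-82) mod 18 = (-10) mod 18 = 18 - 10 = 8
Mesh after 82 steps: gear-0 tooth 6 meets gear-1 tooth 8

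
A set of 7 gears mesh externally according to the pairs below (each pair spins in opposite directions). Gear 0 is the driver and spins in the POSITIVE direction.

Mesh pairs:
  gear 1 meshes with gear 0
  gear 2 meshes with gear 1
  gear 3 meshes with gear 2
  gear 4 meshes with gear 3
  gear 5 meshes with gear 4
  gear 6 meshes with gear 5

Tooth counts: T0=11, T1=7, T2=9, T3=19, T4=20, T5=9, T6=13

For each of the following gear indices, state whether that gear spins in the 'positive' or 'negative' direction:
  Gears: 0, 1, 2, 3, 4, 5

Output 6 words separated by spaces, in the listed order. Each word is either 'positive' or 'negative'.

Gear 0 (driver): positive (depth 0)
  gear 1: meshes with gear 0 -> depth 1 -> negative (opposite of gear 0)
  gear 2: meshes with gear 1 -> depth 2 -> positive (opposite of gear 1)
  gear 3: meshes with gear 2 -> depth 3 -> negative (opposite of gear 2)
  gear 4: meshes with gear 3 -> depth 4 -> positive (opposite of gear 3)
  gear 5: meshes with gear 4 -> depth 5 -> negative (opposite of gear 4)
  gear 6: meshes with gear 5 -> depth 6 -> positive (opposite of gear 5)
Queried indices 0, 1, 2, 3, 4, 5 -> positive, negative, positive, negative, positive, negative

Answer: positive negative positive negative positive negative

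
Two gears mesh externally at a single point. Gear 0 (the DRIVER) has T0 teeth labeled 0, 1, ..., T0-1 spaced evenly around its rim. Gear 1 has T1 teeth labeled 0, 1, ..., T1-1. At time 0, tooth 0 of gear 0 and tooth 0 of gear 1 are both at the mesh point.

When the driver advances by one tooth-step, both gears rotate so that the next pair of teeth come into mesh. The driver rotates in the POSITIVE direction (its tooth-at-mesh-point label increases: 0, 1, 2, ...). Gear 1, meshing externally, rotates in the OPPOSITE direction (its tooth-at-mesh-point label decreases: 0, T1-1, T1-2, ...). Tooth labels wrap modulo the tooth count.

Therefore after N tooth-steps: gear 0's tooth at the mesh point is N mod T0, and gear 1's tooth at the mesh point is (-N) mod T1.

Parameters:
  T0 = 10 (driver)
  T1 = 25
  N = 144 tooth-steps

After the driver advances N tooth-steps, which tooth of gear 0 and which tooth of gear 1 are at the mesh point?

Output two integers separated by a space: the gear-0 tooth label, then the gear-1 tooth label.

Gear 0 (driver, T0=10): tooth at mesh = N mod T0
  144 = 14 * 10 + 4, so 144 mod 10 = 4
  gear 0 tooth = 4
Gear 1 (driven, T1=25): tooth at mesh = (-N) mod T1
  144 = 5 * 25 + 19, so 144 mod 25 = 19
  (-144) mod 25 = (-19) mod 25 = 25 - 19 = 6
Mesh after 144 steps: gear-0 tooth 4 meets gear-1 tooth 6

Answer: 4 6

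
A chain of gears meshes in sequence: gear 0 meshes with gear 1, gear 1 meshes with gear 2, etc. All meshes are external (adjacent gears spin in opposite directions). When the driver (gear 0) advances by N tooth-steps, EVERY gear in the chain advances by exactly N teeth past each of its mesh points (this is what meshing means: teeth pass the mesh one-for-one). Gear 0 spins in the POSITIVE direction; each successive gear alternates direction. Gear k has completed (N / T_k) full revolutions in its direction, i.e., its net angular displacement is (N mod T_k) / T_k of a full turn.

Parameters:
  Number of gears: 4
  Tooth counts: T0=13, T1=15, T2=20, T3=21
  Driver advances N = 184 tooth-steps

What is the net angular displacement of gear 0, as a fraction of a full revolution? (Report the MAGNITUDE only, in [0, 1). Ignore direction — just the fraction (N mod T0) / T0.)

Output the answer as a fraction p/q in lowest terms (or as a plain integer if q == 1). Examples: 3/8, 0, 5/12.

Answer: 2/13

Derivation:
Chain of 4 gears, tooth counts: [13, 15, 20, 21]
  gear 0: T0=13, direction=positive, advance = 184 mod 13 = 2 teeth = 2/13 turn
  gear 1: T1=15, direction=negative, advance = 184 mod 15 = 4 teeth = 4/15 turn
  gear 2: T2=20, direction=positive, advance = 184 mod 20 = 4 teeth = 4/20 turn
  gear 3: T3=21, direction=negative, advance = 184 mod 21 = 16 teeth = 16/21 turn
Gear 0: 184 mod 13 = 2
Fraction = 2 / 13 = 2/13 (gcd(2,13)=1) = 2/13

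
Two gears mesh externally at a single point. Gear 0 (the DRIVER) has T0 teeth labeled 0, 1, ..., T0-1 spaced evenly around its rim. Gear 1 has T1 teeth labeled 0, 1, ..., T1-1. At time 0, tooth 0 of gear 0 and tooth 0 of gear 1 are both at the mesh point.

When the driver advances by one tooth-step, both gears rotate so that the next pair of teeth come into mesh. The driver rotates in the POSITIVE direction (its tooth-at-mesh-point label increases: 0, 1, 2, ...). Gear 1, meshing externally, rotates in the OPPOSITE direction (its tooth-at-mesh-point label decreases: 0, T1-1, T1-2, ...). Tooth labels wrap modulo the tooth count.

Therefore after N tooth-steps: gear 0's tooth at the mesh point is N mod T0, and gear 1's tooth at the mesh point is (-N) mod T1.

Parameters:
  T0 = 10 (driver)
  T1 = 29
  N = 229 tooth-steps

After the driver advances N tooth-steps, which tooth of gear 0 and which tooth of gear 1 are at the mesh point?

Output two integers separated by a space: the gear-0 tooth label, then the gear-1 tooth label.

Gear 0 (driver, T0=10): tooth at mesh = N mod T0
  229 = 22 * 10 + 9, so 229 mod 10 = 9
  gear 0 tooth = 9
Gear 1 (driven, T1=29): tooth at mesh = (-N) mod T1
  229 = 7 * 29 + 26, so 229 mod 29 = 26
  (-229) mod 29 = (-26) mod 29 = 29 - 26 = 3
Mesh after 229 steps: gear-0 tooth 9 meets gear-1 tooth 3

Answer: 9 3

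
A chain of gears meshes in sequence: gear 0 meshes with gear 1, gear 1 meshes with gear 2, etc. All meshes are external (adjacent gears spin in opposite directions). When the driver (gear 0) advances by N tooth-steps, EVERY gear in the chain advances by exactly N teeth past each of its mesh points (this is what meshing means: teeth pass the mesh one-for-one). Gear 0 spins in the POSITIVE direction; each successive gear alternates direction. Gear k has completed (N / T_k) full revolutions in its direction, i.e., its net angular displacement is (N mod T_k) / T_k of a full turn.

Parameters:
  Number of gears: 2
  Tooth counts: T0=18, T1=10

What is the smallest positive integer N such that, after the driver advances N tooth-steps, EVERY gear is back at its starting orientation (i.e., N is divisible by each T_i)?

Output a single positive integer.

Gear k returns to start when N is a multiple of T_k.
All gears at start simultaneously when N is a common multiple of [18, 10]; the smallest such N is lcm(18, 10).
Start: lcm = T0 = 18
Fold in T1=10: gcd(18, 10) = 2; lcm(18, 10) = 18 * 10 / 2 = 180 / 2 = 90
Full cycle length = 90

Answer: 90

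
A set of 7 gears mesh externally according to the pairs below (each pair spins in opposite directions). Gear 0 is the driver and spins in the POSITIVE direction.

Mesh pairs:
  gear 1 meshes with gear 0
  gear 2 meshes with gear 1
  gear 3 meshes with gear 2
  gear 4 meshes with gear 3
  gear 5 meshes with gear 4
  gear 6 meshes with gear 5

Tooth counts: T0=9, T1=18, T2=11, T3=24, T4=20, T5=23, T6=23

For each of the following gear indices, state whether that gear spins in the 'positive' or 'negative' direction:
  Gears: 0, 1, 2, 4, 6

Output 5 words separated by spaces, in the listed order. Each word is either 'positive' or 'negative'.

Answer: positive negative positive positive positive

Derivation:
Gear 0 (driver): positive (depth 0)
  gear 1: meshes with gear 0 -> depth 1 -> negative (opposite of gear 0)
  gear 2: meshes with gear 1 -> depth 2 -> positive (opposite of gear 1)
  gear 3: meshes with gear 2 -> depth 3 -> negative (opposite of gear 2)
  gear 4: meshes with gear 3 -> depth 4 -> positive (opposite of gear 3)
  gear 5: meshes with gear 4 -> depth 5 -> negative (opposite of gear 4)
  gear 6: meshes with gear 5 -> depth 6 -> positive (opposite of gear 5)
Queried indices 0, 1, 2, 4, 6 -> positive, negative, positive, positive, positive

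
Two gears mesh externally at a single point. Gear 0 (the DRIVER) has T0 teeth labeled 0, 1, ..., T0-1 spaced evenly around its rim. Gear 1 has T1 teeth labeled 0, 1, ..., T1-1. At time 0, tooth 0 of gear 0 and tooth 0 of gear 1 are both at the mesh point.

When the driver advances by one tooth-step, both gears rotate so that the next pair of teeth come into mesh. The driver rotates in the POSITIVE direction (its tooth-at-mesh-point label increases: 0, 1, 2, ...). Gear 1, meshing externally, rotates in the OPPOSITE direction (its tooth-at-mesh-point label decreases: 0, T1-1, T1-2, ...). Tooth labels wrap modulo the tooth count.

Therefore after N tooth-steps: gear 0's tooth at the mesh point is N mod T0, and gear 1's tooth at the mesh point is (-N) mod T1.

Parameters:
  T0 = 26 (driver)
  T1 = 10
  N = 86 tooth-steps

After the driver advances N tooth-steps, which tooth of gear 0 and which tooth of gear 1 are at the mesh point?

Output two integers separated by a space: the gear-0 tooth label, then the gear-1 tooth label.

Answer: 8 4

Derivation:
Gear 0 (driver, T0=26): tooth at mesh = N mod T0
  86 = 3 * 26 + 8, so 86 mod 26 = 8
  gear 0 tooth = 8
Gear 1 (driven, T1=10): tooth at mesh = (-N) mod T1
  86 = 8 * 10 + 6, so 86 mod 10 = 6
  (-86) mod 10 = (-6) mod 10 = 10 - 6 = 4
Mesh after 86 steps: gear-0 tooth 8 meets gear-1 tooth 4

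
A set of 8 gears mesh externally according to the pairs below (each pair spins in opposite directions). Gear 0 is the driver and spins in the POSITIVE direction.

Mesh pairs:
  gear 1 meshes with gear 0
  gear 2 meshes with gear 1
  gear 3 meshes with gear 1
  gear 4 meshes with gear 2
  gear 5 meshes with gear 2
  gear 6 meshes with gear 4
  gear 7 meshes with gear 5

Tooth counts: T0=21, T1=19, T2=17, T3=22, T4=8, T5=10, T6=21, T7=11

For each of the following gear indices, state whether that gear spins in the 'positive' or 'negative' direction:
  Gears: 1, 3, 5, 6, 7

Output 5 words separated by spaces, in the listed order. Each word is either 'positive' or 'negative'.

Gear 0 (driver): positive (depth 0)
  gear 1: meshes with gear 0 -> depth 1 -> negative (opposite of gear 0)
  gear 2: meshes with gear 1 -> depth 2 -> positive (opposite of gear 1)
  gear 3: meshes with gear 1 -> depth 2 -> positive (opposite of gear 1)
  gear 4: meshes with gear 2 -> depth 3 -> negative (opposite of gear 2)
  gear 5: meshes with gear 2 -> depth 3 -> negative (opposite of gear 2)
  gear 6: meshes with gear 4 -> depth 4 -> positive (opposite of gear 4)
  gear 7: meshes with gear 5 -> depth 4 -> positive (opposite of gear 5)
Queried indices 1, 3, 5, 6, 7 -> negative, positive, negative, positive, positive

Answer: negative positive negative positive positive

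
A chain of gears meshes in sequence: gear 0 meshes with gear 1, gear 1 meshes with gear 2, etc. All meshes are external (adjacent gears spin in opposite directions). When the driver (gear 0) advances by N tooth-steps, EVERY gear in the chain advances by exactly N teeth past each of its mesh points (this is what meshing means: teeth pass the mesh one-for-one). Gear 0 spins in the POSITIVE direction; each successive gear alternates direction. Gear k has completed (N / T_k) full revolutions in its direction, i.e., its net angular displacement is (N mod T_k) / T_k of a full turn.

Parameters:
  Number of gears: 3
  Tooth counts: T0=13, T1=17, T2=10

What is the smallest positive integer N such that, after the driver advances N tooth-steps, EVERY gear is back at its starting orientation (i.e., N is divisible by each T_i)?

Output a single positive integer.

Gear k returns to start when N is a multiple of T_k.
All gears at start simultaneously when N is a common multiple of [13, 17, 10]; the smallest such N is lcm(13, 17, 10).
Start: lcm = T0 = 13
Fold in T1=17: gcd(13, 17) = 1; lcm(13, 17) = 13 * 17 / 1 = 221 / 1 = 221
Fold in T2=10: gcd(221, 10) = 1; lcm(221, 10) = 221 * 10 / 1 = 2210 / 1 = 2210
Full cycle length = 2210

Answer: 2210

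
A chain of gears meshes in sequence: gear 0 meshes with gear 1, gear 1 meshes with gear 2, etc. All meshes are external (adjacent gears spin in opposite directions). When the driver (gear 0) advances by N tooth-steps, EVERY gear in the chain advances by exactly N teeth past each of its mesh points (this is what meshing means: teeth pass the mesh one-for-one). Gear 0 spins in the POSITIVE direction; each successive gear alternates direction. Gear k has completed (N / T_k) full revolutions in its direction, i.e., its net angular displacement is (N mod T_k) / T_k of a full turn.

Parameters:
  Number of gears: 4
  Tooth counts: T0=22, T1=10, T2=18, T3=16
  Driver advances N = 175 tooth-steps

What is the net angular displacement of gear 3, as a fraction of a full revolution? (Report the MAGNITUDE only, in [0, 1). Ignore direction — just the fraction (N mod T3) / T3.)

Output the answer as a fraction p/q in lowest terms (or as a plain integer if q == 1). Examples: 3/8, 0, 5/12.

Answer: 15/16

Derivation:
Chain of 4 gears, tooth counts: [22, 10, 18, 16]
  gear 0: T0=22, direction=positive, advance = 175 mod 22 = 21 teeth = 21/22 turn
  gear 1: T1=10, direction=negative, advance = 175 mod 10 = 5 teeth = 5/10 turn
  gear 2: T2=18, direction=positive, advance = 175 mod 18 = 13 teeth = 13/18 turn
  gear 3: T3=16, direction=negative, advance = 175 mod 16 = 15 teeth = 15/16 turn
Gear 3: 175 mod 16 = 15
Fraction = 15 / 16 = 15/16 (gcd(15,16)=1) = 15/16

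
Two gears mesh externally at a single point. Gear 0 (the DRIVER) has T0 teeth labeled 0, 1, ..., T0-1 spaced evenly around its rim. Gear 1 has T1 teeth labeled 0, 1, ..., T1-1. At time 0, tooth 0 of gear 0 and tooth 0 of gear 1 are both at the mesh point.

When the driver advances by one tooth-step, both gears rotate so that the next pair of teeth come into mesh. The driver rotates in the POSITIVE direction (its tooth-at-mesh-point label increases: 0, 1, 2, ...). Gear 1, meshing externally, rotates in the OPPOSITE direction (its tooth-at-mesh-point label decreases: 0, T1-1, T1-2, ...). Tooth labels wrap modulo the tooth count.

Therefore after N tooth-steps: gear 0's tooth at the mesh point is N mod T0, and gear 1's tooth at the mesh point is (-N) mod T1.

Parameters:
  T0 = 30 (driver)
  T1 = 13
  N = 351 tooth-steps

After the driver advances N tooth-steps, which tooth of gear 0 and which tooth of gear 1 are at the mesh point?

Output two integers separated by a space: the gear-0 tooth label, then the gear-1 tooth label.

Answer: 21 0

Derivation:
Gear 0 (driver, T0=30): tooth at mesh = N mod T0
  351 = 11 * 30 + 21, so 351 mod 30 = 21
  gear 0 tooth = 21
Gear 1 (driven, T1=13): tooth at mesh = (-N) mod T1
  351 = 27 * 13 + 0, so 351 mod 13 = 0
  (-351) mod 13 = 0
Mesh after 351 steps: gear-0 tooth 21 meets gear-1 tooth 0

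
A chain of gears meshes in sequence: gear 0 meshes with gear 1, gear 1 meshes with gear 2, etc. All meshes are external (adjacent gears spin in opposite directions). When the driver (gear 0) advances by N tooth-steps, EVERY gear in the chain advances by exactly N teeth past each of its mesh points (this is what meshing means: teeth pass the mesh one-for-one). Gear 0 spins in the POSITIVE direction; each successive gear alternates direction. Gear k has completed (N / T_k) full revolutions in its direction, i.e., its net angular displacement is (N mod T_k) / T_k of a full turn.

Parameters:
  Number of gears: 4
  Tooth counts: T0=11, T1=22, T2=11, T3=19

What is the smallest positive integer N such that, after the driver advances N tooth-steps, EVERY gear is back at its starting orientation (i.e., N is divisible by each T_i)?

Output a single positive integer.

Answer: 418

Derivation:
Gear k returns to start when N is a multiple of T_k.
All gears at start simultaneously when N is a common multiple of [11, 22, 11, 19]; the smallest such N is lcm(11, 22, 11, 19).
Start: lcm = T0 = 11
Fold in T1=22: gcd(11, 22) = 11; lcm(11, 22) = 11 * 22 / 11 = 242 / 11 = 22
Fold in T2=11: gcd(22, 11) = 11; lcm(22, 11) = 22 * 11 / 11 = 242 / 11 = 22
Fold in T3=19: gcd(22, 19) = 1; lcm(22, 19) = 22 * 19 / 1 = 418 / 1 = 418
Full cycle length = 418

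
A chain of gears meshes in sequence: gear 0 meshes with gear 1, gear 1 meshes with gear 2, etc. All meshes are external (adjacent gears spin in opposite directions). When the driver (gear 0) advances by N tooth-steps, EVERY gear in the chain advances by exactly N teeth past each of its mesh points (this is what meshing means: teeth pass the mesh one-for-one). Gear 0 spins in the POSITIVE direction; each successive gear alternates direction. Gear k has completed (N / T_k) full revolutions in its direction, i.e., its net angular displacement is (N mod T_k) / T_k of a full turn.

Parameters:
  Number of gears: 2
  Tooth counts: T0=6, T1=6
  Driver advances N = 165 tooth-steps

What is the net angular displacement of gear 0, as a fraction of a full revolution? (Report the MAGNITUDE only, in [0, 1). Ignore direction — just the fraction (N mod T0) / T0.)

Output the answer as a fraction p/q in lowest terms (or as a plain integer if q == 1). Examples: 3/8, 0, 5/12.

Chain of 2 gears, tooth counts: [6, 6]
  gear 0: T0=6, direction=positive, advance = 165 mod 6 = 3 teeth = 3/6 turn
  gear 1: T1=6, direction=negative, advance = 165 mod 6 = 3 teeth = 3/6 turn
Gear 0: 165 mod 6 = 3
Fraction = 3 / 6 = 1/2 (gcd(3,6)=3) = 1/2

Answer: 1/2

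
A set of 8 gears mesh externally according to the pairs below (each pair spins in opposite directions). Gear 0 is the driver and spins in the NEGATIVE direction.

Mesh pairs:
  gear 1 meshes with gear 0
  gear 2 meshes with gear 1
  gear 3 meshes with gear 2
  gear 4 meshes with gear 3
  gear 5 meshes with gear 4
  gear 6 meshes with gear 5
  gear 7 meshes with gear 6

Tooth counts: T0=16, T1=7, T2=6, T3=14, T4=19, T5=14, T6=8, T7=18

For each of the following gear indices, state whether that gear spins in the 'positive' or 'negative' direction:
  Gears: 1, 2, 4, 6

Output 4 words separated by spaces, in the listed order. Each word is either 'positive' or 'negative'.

Gear 0 (driver): negative (depth 0)
  gear 1: meshes with gear 0 -> depth 1 -> positive (opposite of gear 0)
  gear 2: meshes with gear 1 -> depth 2 -> negative (opposite of gear 1)
  gear 3: meshes with gear 2 -> depth 3 -> positive (opposite of gear 2)
  gear 4: meshes with gear 3 -> depth 4 -> negative (opposite of gear 3)
  gear 5: meshes with gear 4 -> depth 5 -> positive (opposite of gear 4)
  gear 6: meshes with gear 5 -> depth 6 -> negative (opposite of gear 5)
  gear 7: meshes with gear 6 -> depth 7 -> positive (opposite of gear 6)
Queried indices 1, 2, 4, 6 -> positive, negative, negative, negative

Answer: positive negative negative negative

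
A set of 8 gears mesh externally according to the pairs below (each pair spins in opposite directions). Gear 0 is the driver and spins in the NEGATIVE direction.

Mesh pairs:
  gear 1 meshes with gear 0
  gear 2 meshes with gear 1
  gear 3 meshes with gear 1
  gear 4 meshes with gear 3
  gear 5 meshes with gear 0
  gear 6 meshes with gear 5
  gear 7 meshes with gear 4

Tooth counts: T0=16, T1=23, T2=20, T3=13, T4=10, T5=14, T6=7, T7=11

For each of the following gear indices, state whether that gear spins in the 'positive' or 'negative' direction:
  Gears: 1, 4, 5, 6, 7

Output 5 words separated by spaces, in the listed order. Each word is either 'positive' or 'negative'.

Answer: positive positive positive negative negative

Derivation:
Gear 0 (driver): negative (depth 0)
  gear 1: meshes with gear 0 -> depth 1 -> positive (opposite of gear 0)
  gear 2: meshes with gear 1 -> depth 2 -> negative (opposite of gear 1)
  gear 3: meshes with gear 1 -> depth 2 -> negative (opposite of gear 1)
  gear 4: meshes with gear 3 -> depth 3 -> positive (opposite of gear 3)
  gear 5: meshes with gear 0 -> depth 1 -> positive (opposite of gear 0)
  gear 6: meshes with gear 5 -> depth 2 -> negative (opposite of gear 5)
  gear 7: meshes with gear 4 -> depth 4 -> negative (opposite of gear 4)
Queried indices 1, 4, 5, 6, 7 -> positive, positive, positive, negative, negative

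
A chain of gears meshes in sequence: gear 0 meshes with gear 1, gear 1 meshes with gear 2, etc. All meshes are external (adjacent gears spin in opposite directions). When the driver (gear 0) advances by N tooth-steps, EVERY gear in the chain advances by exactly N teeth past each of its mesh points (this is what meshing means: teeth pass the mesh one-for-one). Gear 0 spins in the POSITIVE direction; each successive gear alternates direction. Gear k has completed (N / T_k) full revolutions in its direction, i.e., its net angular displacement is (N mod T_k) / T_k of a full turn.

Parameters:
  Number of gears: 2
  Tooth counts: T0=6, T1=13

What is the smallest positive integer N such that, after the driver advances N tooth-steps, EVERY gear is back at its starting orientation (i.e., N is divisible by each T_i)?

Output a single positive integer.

Gear k returns to start when N is a multiple of T_k.
All gears at start simultaneously when N is a common multiple of [6, 13]; the smallest such N is lcm(6, 13).
Start: lcm = T0 = 6
Fold in T1=13: gcd(6, 13) = 1; lcm(6, 13) = 6 * 13 / 1 = 78 / 1 = 78
Full cycle length = 78

Answer: 78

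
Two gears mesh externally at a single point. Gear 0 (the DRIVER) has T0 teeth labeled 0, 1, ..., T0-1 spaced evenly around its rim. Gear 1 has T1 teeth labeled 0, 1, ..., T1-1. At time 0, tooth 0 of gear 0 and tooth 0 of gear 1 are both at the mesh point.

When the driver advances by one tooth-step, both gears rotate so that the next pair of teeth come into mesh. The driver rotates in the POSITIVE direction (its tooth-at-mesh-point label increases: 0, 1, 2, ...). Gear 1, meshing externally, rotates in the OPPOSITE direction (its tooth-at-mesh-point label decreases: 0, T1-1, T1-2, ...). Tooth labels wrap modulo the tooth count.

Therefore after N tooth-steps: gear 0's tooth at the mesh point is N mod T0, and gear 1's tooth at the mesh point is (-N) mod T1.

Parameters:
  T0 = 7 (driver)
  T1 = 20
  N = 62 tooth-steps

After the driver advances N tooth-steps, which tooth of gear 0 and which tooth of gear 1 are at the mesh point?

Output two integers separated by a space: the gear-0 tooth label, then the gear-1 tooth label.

Gear 0 (driver, T0=7): tooth at mesh = N mod T0
  62 = 8 * 7 + 6, so 62 mod 7 = 6
  gear 0 tooth = 6
Gear 1 (driven, T1=20): tooth at mesh = (-N) mod T1
  62 = 3 * 20 + 2, so 62 mod 20 = 2
  (-62) mod 20 = (-2) mod 20 = 20 - 2 = 18
Mesh after 62 steps: gear-0 tooth 6 meets gear-1 tooth 18

Answer: 6 18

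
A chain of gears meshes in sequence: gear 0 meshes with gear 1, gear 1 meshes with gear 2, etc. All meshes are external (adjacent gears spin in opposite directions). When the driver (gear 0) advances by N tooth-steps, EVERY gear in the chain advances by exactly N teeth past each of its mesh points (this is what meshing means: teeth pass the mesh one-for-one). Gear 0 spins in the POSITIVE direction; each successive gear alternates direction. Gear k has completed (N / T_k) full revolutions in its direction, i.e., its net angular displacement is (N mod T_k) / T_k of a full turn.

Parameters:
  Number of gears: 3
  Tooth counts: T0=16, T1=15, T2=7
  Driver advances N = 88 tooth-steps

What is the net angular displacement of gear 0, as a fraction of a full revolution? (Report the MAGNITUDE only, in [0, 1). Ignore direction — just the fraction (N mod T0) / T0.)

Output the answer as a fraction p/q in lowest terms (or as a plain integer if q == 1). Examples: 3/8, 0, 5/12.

Chain of 3 gears, tooth counts: [16, 15, 7]
  gear 0: T0=16, direction=positive, advance = 88 mod 16 = 8 teeth = 8/16 turn
  gear 1: T1=15, direction=negative, advance = 88 mod 15 = 13 teeth = 13/15 turn
  gear 2: T2=7, direction=positive, advance = 88 mod 7 = 4 teeth = 4/7 turn
Gear 0: 88 mod 16 = 8
Fraction = 8 / 16 = 1/2 (gcd(8,16)=8) = 1/2

Answer: 1/2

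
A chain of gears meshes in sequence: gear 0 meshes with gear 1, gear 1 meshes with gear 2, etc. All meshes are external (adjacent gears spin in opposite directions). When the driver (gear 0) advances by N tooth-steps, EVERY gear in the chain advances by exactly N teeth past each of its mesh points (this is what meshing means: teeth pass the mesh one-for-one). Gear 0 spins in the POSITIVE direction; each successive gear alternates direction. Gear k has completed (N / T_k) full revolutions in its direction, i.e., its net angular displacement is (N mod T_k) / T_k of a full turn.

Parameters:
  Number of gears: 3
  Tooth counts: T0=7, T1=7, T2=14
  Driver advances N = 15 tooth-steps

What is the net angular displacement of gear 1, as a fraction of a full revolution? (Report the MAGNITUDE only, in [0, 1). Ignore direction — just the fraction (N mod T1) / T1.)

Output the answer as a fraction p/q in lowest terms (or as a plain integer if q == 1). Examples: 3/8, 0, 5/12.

Answer: 1/7

Derivation:
Chain of 3 gears, tooth counts: [7, 7, 14]
  gear 0: T0=7, direction=positive, advance = 15 mod 7 = 1 teeth = 1/7 turn
  gear 1: T1=7, direction=negative, advance = 15 mod 7 = 1 teeth = 1/7 turn
  gear 2: T2=14, direction=positive, advance = 15 mod 14 = 1 teeth = 1/14 turn
Gear 1: 15 mod 7 = 1
Fraction = 1 / 7 = 1/7 (gcd(1,7)=1) = 1/7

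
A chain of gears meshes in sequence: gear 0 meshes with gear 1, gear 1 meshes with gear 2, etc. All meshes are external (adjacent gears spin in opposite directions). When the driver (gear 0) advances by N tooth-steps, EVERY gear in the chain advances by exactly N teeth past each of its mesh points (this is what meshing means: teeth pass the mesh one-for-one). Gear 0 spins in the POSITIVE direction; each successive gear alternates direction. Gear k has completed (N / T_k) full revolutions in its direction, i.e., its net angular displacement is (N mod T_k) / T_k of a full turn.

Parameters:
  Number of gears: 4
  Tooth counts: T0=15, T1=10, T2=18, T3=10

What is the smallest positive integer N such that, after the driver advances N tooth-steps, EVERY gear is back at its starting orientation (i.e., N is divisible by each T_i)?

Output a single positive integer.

Answer: 90

Derivation:
Gear k returns to start when N is a multiple of T_k.
All gears at start simultaneously when N is a common multiple of [15, 10, 18, 10]; the smallest such N is lcm(15, 10, 18, 10).
Start: lcm = T0 = 15
Fold in T1=10: gcd(15, 10) = 5; lcm(15, 10) = 15 * 10 / 5 = 150 / 5 = 30
Fold in T2=18: gcd(30, 18) = 6; lcm(30, 18) = 30 * 18 / 6 = 540 / 6 = 90
Fold in T3=10: gcd(90, 10) = 10; lcm(90, 10) = 90 * 10 / 10 = 900 / 10 = 90
Full cycle length = 90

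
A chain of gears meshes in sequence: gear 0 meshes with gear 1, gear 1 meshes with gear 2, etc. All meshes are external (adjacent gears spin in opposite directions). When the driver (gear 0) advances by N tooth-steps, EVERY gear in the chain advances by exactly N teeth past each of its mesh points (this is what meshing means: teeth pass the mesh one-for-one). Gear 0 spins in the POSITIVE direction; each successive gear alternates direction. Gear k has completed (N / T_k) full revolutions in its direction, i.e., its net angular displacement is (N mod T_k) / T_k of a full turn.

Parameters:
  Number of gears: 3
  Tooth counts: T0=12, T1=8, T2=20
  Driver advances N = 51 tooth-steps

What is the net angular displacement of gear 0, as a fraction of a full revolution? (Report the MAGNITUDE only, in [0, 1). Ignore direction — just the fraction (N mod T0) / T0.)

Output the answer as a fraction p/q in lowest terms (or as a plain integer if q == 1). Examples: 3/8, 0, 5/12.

Chain of 3 gears, tooth counts: [12, 8, 20]
  gear 0: T0=12, direction=positive, advance = 51 mod 12 = 3 teeth = 3/12 turn
  gear 1: T1=8, direction=negative, advance = 51 mod 8 = 3 teeth = 3/8 turn
  gear 2: T2=20, direction=positive, advance = 51 mod 20 = 11 teeth = 11/20 turn
Gear 0: 51 mod 12 = 3
Fraction = 3 / 12 = 1/4 (gcd(3,12)=3) = 1/4

Answer: 1/4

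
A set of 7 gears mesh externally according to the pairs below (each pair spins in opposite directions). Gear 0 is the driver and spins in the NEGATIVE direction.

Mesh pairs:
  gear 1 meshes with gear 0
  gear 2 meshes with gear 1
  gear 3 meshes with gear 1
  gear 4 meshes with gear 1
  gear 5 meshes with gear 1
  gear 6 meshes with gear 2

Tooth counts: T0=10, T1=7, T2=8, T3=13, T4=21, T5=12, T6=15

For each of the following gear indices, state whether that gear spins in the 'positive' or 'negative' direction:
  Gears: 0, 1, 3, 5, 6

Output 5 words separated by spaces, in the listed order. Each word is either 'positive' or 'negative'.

Gear 0 (driver): negative (depth 0)
  gear 1: meshes with gear 0 -> depth 1 -> positive (opposite of gear 0)
  gear 2: meshes with gear 1 -> depth 2 -> negative (opposite of gear 1)
  gear 3: meshes with gear 1 -> depth 2 -> negative (opposite of gear 1)
  gear 4: meshes with gear 1 -> depth 2 -> negative (opposite of gear 1)
  gear 5: meshes with gear 1 -> depth 2 -> negative (opposite of gear 1)
  gear 6: meshes with gear 2 -> depth 3 -> positive (opposite of gear 2)
Queried indices 0, 1, 3, 5, 6 -> negative, positive, negative, negative, positive

Answer: negative positive negative negative positive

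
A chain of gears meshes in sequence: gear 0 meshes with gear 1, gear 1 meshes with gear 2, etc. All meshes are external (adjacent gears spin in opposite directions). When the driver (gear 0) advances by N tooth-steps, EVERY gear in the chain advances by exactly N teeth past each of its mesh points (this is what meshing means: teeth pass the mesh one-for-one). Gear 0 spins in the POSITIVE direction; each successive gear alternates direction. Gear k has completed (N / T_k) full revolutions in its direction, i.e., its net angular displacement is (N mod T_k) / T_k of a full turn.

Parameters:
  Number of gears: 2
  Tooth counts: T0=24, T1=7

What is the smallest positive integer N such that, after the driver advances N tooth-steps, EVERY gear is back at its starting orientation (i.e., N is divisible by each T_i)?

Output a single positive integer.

Answer: 168

Derivation:
Gear k returns to start when N is a multiple of T_k.
All gears at start simultaneously when N is a common multiple of [24, 7]; the smallest such N is lcm(24, 7).
Start: lcm = T0 = 24
Fold in T1=7: gcd(24, 7) = 1; lcm(24, 7) = 24 * 7 / 1 = 168 / 1 = 168
Full cycle length = 168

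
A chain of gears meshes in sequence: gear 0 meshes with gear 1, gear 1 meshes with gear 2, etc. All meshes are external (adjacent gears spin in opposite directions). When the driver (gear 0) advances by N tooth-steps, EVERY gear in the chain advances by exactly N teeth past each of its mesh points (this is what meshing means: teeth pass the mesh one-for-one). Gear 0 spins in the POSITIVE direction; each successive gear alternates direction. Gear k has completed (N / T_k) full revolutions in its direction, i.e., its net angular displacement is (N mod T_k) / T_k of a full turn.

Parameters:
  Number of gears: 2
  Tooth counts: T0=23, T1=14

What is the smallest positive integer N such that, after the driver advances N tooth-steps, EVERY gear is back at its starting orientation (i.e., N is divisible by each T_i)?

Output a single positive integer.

Answer: 322

Derivation:
Gear k returns to start when N is a multiple of T_k.
All gears at start simultaneously when N is a common multiple of [23, 14]; the smallest such N is lcm(23, 14).
Start: lcm = T0 = 23
Fold in T1=14: gcd(23, 14) = 1; lcm(23, 14) = 23 * 14 / 1 = 322 / 1 = 322
Full cycle length = 322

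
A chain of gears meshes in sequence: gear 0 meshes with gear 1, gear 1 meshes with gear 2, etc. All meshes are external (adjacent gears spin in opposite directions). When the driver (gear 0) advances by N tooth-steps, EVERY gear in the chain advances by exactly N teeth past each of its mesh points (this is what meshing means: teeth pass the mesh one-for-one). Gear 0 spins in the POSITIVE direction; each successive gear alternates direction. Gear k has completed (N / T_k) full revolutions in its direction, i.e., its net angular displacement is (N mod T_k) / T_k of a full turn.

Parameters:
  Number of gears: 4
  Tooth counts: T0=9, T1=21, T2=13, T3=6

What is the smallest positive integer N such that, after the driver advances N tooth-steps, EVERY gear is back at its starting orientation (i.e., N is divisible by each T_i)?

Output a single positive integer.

Answer: 1638

Derivation:
Gear k returns to start when N is a multiple of T_k.
All gears at start simultaneously when N is a common multiple of [9, 21, 13, 6]; the smallest such N is lcm(9, 21, 13, 6).
Start: lcm = T0 = 9
Fold in T1=21: gcd(9, 21) = 3; lcm(9, 21) = 9 * 21 / 3 = 189 / 3 = 63
Fold in T2=13: gcd(63, 13) = 1; lcm(63, 13) = 63 * 13 / 1 = 819 / 1 = 819
Fold in T3=6: gcd(819, 6) = 3; lcm(819, 6) = 819 * 6 / 3 = 4914 / 3 = 1638
Full cycle length = 1638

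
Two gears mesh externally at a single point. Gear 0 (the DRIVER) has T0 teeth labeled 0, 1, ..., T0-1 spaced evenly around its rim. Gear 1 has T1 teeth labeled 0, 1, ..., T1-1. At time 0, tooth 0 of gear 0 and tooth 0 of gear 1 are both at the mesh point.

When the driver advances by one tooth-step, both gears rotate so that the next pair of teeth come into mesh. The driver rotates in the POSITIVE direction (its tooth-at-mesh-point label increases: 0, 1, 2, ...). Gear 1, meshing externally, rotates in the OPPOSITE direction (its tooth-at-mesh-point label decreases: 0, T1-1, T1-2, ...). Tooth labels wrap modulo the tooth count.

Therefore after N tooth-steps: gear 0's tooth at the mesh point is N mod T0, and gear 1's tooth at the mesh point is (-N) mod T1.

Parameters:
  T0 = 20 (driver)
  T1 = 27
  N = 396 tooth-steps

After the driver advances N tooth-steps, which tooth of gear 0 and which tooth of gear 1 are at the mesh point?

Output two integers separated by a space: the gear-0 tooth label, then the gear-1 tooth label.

Gear 0 (driver, T0=20): tooth at mesh = N mod T0
  396 = 19 * 20 + 16, so 396 mod 20 = 16
  gear 0 tooth = 16
Gear 1 (driven, T1=27): tooth at mesh = (-N) mod T1
  396 = 14 * 27 + 18, so 396 mod 27 = 18
  (-396) mod 27 = (-18) mod 27 = 27 - 18 = 9
Mesh after 396 steps: gear-0 tooth 16 meets gear-1 tooth 9

Answer: 16 9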